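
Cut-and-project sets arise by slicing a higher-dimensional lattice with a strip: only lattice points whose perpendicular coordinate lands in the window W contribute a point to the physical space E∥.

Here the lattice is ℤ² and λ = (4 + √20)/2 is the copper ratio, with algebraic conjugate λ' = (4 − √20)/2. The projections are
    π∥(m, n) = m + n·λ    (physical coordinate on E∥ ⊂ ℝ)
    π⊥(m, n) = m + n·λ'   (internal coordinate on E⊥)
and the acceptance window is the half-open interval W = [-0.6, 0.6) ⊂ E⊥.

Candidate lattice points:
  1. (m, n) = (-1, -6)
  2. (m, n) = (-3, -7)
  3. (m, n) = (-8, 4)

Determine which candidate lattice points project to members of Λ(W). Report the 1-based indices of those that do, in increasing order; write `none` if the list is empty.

λ' = (4−√20)/2 ≈ -0.236068.
[1] lift (-1,-6): star map gives 0.416408; window check -0.6 ≤ 0.416408 < 0.6 is true → IN Λ
[2] lift (-3,-7): star map gives -1.347524; window check -0.6 ≤ -1.347524 < 0.6 is false → out
[3] lift (-8,4): star map gives -8.944272; window check -0.6 ≤ -8.944272 < 0.6 is false → out

1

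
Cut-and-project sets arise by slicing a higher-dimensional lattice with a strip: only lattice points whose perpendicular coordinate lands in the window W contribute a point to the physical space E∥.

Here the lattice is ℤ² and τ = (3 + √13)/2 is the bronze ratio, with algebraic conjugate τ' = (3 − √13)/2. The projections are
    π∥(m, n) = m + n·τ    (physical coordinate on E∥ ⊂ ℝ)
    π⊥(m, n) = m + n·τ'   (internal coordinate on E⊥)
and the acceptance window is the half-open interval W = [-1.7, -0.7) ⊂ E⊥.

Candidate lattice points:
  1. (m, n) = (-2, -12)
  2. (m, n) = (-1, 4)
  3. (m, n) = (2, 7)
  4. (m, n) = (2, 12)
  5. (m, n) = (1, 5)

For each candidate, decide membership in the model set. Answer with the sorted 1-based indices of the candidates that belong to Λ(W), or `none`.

4

Numerically τ ≈ 3.302776 and τ' = −1/τ ≈ -0.302776.
candidate 1: (m,n)=(-2,-12) → π∥ = -2-12·τ ≈ -41.633308, π⊥ = -2-12·τ' ≈ 1.633308 ∉ [-1.7, -0.7) ⇒ out
candidate 2: (m,n)=(-1,4) → π∥ = -1+4·τ ≈ 12.211103, π⊥ = -1+4·τ' ≈ -2.211103 ∉ [-1.7, -0.7) ⇒ out
candidate 3: (m,n)=(2,7) → π∥ = 2+7·τ ≈ 25.119429, π⊥ = 2+7·τ' ≈ -0.119429 ∉ [-1.7, -0.7) ⇒ out
candidate 4: (m,n)=(2,12) → π∥ = 2+12·τ ≈ 41.633308, π⊥ = 2+12·τ' ≈ -1.633308 ∈ [-1.7, -0.7) ⇒ IN Λ
candidate 5: (m,n)=(1,5) → π∥ = 1+5·τ ≈ 17.513878, π⊥ = 1+5·τ' ≈ -0.513878 ∉ [-1.7, -0.7) ⇒ out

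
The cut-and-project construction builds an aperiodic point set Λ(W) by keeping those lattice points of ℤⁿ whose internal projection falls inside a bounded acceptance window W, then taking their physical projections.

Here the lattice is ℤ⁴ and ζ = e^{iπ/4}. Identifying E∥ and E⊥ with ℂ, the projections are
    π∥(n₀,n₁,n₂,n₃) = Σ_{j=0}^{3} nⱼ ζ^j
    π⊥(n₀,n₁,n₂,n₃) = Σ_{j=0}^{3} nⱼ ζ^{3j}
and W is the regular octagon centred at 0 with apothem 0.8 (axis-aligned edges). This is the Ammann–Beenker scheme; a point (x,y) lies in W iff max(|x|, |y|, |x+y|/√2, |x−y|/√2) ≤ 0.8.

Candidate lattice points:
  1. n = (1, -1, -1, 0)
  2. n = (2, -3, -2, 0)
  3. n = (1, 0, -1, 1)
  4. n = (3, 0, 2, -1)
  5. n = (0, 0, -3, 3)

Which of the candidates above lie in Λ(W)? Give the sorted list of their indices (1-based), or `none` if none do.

none

Internal map: ζ^{3j} for j=0..3 gives (1,0), (−√2/2,√2/2), (0,−1), (√2/2,√2/2).
candidate 1: n = (1, -1, -1, 0) → π⊥ ≈ (+1.70711, +0.29289); max(|x|,|y|,|x±y|/√2) = 1.70711 > 0.8 ⇒ ∉ W
candidate 2: n = (2, -3, -2, 0) → π⊥ ≈ (+4.12132, -0.12132); max(|x|,|y|,|x±y|/√2) = 4.12132 > 0.8 ⇒ ∉ W
candidate 3: n = (1, 0, -1, 1) → π⊥ ≈ (+1.70711, +1.70711); max(|x|,|y|,|x±y|/√2) = 2.41421 > 0.8 ⇒ ∉ W
candidate 4: n = (3, 0, 2, -1) → π⊥ ≈ (+2.29289, -2.70711); max(|x|,|y|,|x±y|/√2) = 3.53553 > 0.8 ⇒ ∉ W
candidate 5: n = (0, 0, -3, 3) → π⊥ ≈ (+2.12132, +5.12132); max(|x|,|y|,|x±y|/√2) = 5.12132 > 0.8 ⇒ ∉ W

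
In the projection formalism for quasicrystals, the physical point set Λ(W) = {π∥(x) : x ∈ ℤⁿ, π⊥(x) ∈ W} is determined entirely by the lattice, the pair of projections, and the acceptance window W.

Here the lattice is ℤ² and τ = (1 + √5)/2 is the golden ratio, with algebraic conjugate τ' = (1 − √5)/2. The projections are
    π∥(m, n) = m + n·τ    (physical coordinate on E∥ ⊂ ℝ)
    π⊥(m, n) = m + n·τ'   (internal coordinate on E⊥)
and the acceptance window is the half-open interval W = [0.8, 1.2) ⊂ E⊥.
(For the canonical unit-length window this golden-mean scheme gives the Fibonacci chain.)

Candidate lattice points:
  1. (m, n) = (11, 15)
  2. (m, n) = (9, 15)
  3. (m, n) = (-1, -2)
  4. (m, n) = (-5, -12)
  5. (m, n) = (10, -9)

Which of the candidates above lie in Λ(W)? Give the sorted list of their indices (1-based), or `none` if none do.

Numerically τ ≈ 1.618034 and τ' = −1/τ ≈ -0.618034.
candidate 1: (m,n)=(11,15) → π∥ = 11+15·τ ≈ 35.270510, π⊥ = 11+15·τ' ≈ 1.729490 ∉ [0.8, 1.2) ⇒ out
candidate 2: (m,n)=(9,15) → π∥ = 9+15·τ ≈ 33.270510, π⊥ = 9+15·τ' ≈ -0.270510 ∉ [0.8, 1.2) ⇒ out
candidate 3: (m,n)=(-1,-2) → π∥ = -1-2·τ ≈ -4.236068, π⊥ = -1-2·τ' ≈ 0.236068 ∉ [0.8, 1.2) ⇒ out
candidate 4: (m,n)=(-5,-12) → π∥ = -5-12·τ ≈ -24.416408, π⊥ = -5-12·τ' ≈ 2.416408 ∉ [0.8, 1.2) ⇒ out
candidate 5: (m,n)=(10,-9) → π∥ = 10-9·τ ≈ -4.562306, π⊥ = 10-9·τ' ≈ 15.562306 ∉ [0.8, 1.2) ⇒ out

none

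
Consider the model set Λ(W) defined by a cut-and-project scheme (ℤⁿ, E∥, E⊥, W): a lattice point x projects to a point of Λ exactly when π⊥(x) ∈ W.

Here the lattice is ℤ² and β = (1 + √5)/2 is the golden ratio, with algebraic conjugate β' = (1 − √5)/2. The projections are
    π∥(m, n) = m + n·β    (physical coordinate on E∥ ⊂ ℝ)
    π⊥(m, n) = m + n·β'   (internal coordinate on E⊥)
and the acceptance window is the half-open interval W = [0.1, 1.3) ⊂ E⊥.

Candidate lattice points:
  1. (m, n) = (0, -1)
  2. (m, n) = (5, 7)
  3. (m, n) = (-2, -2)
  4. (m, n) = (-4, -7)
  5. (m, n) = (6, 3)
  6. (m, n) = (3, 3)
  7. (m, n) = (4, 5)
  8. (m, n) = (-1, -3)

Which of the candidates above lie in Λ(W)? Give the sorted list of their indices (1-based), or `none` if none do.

1, 2, 4, 6, 7, 8

β' = (1−√5)/2 ≈ -0.61803.
[1] lift (0,-1): star map gives 0.61803; window check 0.1 ≤ 0.61803 < 1.3 is true → IN Λ
[2] lift (5,7): star map gives 0.67376; window check 0.1 ≤ 0.67376 < 1.3 is true → IN Λ
[3] lift (-2,-2): star map gives -0.76393; window check 0.1 ≤ -0.76393 < 1.3 is false → out
[4] lift (-4,-7): star map gives 0.32624; window check 0.1 ≤ 0.32624 < 1.3 is true → IN Λ
[5] lift (6,3): star map gives 4.14590; window check 0.1 ≤ 4.14590 < 1.3 is false → out
[6] lift (3,3): star map gives 1.14590; window check 0.1 ≤ 1.14590 < 1.3 is true → IN Λ
[7] lift (4,5): star map gives 0.90983; window check 0.1 ≤ 0.90983 < 1.3 is true → IN Λ
[8] lift (-1,-3): star map gives 0.85410; window check 0.1 ≤ 0.85410 < 1.3 is true → IN Λ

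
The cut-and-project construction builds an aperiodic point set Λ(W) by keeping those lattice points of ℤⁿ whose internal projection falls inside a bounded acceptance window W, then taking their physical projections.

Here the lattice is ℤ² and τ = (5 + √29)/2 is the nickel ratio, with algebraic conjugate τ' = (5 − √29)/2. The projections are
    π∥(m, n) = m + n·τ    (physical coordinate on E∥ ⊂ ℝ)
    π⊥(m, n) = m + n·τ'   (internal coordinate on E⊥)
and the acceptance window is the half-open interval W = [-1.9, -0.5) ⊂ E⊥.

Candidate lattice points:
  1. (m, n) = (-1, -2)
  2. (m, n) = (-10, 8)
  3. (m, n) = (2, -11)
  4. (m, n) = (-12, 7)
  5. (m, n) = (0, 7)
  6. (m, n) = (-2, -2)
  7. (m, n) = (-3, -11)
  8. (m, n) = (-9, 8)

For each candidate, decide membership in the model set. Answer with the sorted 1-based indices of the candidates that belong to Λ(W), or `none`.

1, 5, 6, 7

Compute τ' = (5−√29)/2 = -0.1926, so π⊥(m,n) = m -0.1926·n.
candidate 1: (m,n)=(-1,-2) → π∥ = -1-2·τ ≈ -11.3852, π⊥ = -1-2·τ' ≈ -0.6148 ∈ [-1.9, -0.5) ⇒ IN Λ
candidate 2: (m,n)=(-10,8) → π∥ = -10+8·τ ≈ 31.5407, π⊥ = -10+8·τ' ≈ -11.5407 ∉ [-1.9, -0.5) ⇒ out
candidate 3: (m,n)=(2,-11) → π∥ = 2-11·τ ≈ -55.1184, π⊥ = 2-11·τ' ≈ 4.1184 ∉ [-1.9, -0.5) ⇒ out
candidate 4: (m,n)=(-12,7) → π∥ = -12+7·τ ≈ 24.3481, π⊥ = -12+7·τ' ≈ -13.3481 ∉ [-1.9, -0.5) ⇒ out
candidate 5: (m,n)=(0,7) → π∥ = 0+7·τ ≈ 36.3481, π⊥ = 0+7·τ' ≈ -1.3481 ∈ [-1.9, -0.5) ⇒ IN Λ
candidate 6: (m,n)=(-2,-2) → π∥ = -2-2·τ ≈ -12.3852, π⊥ = -2-2·τ' ≈ -1.6148 ∈ [-1.9, -0.5) ⇒ IN Λ
candidate 7: (m,n)=(-3,-11) → π∥ = -3-11·τ ≈ -60.1184, π⊥ = -3-11·τ' ≈ -0.8816 ∈ [-1.9, -0.5) ⇒ IN Λ
candidate 8: (m,n)=(-9,8) → π∥ = -9+8·τ ≈ 32.5407, π⊥ = -9+8·τ' ≈ -10.5407 ∉ [-1.9, -0.5) ⇒ out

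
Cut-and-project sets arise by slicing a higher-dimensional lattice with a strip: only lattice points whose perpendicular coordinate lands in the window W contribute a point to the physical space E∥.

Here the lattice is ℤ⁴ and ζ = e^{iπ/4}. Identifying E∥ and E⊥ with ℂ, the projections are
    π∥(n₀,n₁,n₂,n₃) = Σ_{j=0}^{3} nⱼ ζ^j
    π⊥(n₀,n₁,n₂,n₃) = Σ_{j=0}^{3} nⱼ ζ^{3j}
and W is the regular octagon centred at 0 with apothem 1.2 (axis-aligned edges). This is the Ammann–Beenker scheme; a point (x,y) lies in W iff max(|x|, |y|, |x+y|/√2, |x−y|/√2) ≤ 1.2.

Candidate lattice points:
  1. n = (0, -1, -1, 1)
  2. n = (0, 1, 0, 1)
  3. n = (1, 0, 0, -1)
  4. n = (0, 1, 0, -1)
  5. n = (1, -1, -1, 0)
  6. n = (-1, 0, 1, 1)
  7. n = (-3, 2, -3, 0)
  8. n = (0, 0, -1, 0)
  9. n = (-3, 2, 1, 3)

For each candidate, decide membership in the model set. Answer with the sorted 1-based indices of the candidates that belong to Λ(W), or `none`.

Internal map: ζ^{3j} for j=0..3 gives (1,0), (−√2/2,√2/2), (0,−1), (√2/2,√2/2).
#1 (0, -1, -1, 1): internal (1.414214, 1.000000); octagon support 1.707107 vs apothem 1.2 → ∉ W
#2 (0, 1, 0, 1): internal (0.000000, 1.414214); octagon support 1.414214 vs apothem 1.2 → ∉ W
#3 (1, 0, 0, -1): internal (0.292893, -0.707107); octagon support 0.707107 vs apothem 1.2 → ∈ W
#4 (0, 1, 0, -1): internal (-1.414214, 0.000000); octagon support 1.414214 vs apothem 1.2 → ∉ W
#5 (1, -1, -1, 0): internal (1.707107, 0.292893); octagon support 1.707107 vs apothem 1.2 → ∉ W
#6 (-1, 0, 1, 1): internal (-0.292893, -0.292893); octagon support 0.414214 vs apothem 1.2 → ∈ W
#7 (-3, 2, -3, 0): internal (-4.414214, 4.414214); octagon support 6.242641 vs apothem 1.2 → ∉ W
#8 (0, 0, -1, 0): internal (0.000000, 1.000000); octagon support 1.000000 vs apothem 1.2 → ∈ W
#9 (-3, 2, 1, 3): internal (-2.292893, 2.535534); octagon support 3.414214 vs apothem 1.2 → ∉ W

3, 6, 8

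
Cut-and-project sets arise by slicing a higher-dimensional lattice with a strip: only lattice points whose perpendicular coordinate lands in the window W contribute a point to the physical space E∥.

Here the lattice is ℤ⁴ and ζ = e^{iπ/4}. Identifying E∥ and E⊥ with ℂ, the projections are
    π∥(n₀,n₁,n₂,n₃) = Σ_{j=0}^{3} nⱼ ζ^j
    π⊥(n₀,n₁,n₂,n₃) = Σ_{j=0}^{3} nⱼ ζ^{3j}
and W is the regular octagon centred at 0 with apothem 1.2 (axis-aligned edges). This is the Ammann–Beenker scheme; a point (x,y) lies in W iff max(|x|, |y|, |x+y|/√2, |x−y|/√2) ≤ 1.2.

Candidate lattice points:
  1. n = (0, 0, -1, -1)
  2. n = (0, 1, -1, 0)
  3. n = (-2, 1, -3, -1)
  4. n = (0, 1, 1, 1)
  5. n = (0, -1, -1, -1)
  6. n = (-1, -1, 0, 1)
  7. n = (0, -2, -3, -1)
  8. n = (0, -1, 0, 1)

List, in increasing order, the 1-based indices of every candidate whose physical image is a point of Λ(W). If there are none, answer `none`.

π⊥(n) = n₀ + n₁ζ³ + n₂ζ⁶ + n₃ζ⁹ where ζ = e^{iπ/4}.
#1 (0, 0, -1, -1): internal (-0.7071, 0.2929); octagon support 0.7071 vs apothem 1.2 → ∈ W
#2 (0, 1, -1, 0): internal (-0.7071, 1.7071); octagon support 1.7071 vs apothem 1.2 → ∉ W
#3 (-2, 1, -3, -1): internal (-3.4142, 3.0000); octagon support 4.5355 vs apothem 1.2 → ∉ W
#4 (0, 1, 1, 1): internal (0.0000, 0.4142); octagon support 0.4142 vs apothem 1.2 → ∈ W
#5 (0, -1, -1, -1): internal (0.0000, -0.4142); octagon support 0.4142 vs apothem 1.2 → ∈ W
#6 (-1, -1, 0, 1): internal (0.4142, 0.0000); octagon support 0.4142 vs apothem 1.2 → ∈ W
#7 (0, -2, -3, -1): internal (0.7071, 0.8787); octagon support 1.1213 vs apothem 1.2 → ∈ W
#8 (0, -1, 0, 1): internal (1.4142, 0.0000); octagon support 1.4142 vs apothem 1.2 → ∉ W

1, 4, 5, 6, 7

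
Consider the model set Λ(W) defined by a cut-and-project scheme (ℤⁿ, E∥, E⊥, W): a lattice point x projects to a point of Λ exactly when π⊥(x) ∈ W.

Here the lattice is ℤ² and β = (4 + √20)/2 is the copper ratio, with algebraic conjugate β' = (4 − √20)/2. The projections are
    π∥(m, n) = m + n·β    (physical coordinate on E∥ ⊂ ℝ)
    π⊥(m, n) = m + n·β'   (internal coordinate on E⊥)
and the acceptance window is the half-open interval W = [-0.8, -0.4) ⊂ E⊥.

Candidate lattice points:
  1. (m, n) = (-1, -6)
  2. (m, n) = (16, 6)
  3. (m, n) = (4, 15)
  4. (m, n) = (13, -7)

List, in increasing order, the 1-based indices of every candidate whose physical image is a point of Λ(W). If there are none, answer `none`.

none

Numerically β ≈ 4.2361 and β' = −1/β ≈ -0.2361.
[1] lift (-1,-6): star map gives 0.4164; window check -0.8 ≤ 0.4164 < -0.4 is false → out
[2] lift (16,6): star map gives 14.5836; window check -0.8 ≤ 14.5836 < -0.4 is false → out
[3] lift (4,15): star map gives 0.4590; window check -0.8 ≤ 0.4590 < -0.4 is false → out
[4] lift (13,-7): star map gives 14.6525; window check -0.8 ≤ 14.6525 < -0.4 is false → out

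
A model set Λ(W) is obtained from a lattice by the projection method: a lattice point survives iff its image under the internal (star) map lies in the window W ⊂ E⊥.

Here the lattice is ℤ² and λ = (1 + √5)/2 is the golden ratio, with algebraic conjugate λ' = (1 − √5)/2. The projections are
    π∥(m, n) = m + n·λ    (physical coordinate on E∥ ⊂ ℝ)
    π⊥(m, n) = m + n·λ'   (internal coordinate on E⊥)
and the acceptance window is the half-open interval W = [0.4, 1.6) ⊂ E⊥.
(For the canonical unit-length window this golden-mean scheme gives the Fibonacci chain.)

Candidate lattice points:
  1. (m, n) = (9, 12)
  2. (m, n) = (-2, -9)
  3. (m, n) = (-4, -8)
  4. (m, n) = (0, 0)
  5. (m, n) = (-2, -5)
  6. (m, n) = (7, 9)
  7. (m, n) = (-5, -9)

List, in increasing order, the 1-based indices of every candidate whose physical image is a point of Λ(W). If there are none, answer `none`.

λ' = (1−√5)/2 ≈ -0.618034.
#1 (9,12): internal coord 9 + (12)·λ' = +1.583592; +1.583592 ∈ [0.4, 1.6) → IN Λ
#2 (-2,-9): internal coord -2 + (-9)·λ' = +3.562306; +3.562306 ∉ [0.4, 1.6) → out
#3 (-4,-8): internal coord -4 + (-8)·λ' = +0.944272; +0.944272 ∈ [0.4, 1.6) → IN Λ
#4 (0,0): internal coord 0 + (0)·λ' = +0.000000; +0.000000 ∉ [0.4, 1.6) → out
#5 (-2,-5): internal coord -2 + (-5)·λ' = +1.090170; +1.090170 ∈ [0.4, 1.6) → IN Λ
#6 (7,9): internal coord 7 + (9)·λ' = +1.437694; +1.437694 ∈ [0.4, 1.6) → IN Λ
#7 (-5,-9): internal coord -5 + (-9)·λ' = +0.562306; +0.562306 ∈ [0.4, 1.6) → IN Λ

1, 3, 5, 6, 7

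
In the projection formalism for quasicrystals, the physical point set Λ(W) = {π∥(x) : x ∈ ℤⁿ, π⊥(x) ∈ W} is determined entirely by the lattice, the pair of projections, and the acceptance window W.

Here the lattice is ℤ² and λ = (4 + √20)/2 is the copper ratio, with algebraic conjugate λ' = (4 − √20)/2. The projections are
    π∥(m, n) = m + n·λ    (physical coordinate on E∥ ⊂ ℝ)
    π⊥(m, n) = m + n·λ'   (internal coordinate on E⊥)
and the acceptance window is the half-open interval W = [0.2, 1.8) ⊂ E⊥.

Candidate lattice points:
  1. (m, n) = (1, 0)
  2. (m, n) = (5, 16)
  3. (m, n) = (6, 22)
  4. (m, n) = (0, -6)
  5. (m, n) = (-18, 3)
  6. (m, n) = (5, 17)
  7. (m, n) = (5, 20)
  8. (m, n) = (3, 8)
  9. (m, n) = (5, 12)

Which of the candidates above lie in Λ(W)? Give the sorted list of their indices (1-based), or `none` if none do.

1, 2, 3, 4, 6, 7, 8

λ' = (4−√20)/2 ≈ -0.23607.
[1] lift (1,0): star map gives 1.00000; window check 0.2 ≤ 1.00000 < 1.8 is true → IN Λ
[2] lift (5,16): star map gives 1.22291; window check 0.2 ≤ 1.22291 < 1.8 is true → IN Λ
[3] lift (6,22): star map gives 0.80650; window check 0.2 ≤ 0.80650 < 1.8 is true → IN Λ
[4] lift (0,-6): star map gives 1.41641; window check 0.2 ≤ 1.41641 < 1.8 is true → IN Λ
[5] lift (-18,3): star map gives -18.70820; window check 0.2 ≤ -18.70820 < 1.8 is false → out
[6] lift (5,17): star map gives 0.98684; window check 0.2 ≤ 0.98684 < 1.8 is true → IN Λ
[7] lift (5,20): star map gives 0.27864; window check 0.2 ≤ 0.27864 < 1.8 is true → IN Λ
[8] lift (3,8): star map gives 1.11146; window check 0.2 ≤ 1.11146 < 1.8 is true → IN Λ
[9] lift (5,12): star map gives 2.16718; window check 0.2 ≤ 2.16718 < 1.8 is false → out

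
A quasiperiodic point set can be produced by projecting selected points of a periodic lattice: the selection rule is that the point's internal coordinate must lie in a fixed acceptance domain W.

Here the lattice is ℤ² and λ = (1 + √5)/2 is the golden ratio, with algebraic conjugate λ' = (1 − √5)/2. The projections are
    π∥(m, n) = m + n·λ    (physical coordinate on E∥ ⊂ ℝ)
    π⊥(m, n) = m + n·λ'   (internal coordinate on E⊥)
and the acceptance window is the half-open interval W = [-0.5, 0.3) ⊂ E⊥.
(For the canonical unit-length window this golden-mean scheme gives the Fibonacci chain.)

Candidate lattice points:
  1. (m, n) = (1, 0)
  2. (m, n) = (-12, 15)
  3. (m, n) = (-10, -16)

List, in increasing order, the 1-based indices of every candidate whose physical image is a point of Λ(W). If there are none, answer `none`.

3

Compute λ' = (1−√5)/2 = -0.61803, so π⊥(m,n) = m -0.61803·n.
[1] lift (1,0): star map gives 1.00000; window check -0.5 ≤ 1.00000 < 0.3 is false → out
[2] lift (-12,15): star map gives -21.27051; window check -0.5 ≤ -21.27051 < 0.3 is false → out
[3] lift (-10,-16): star map gives -0.11146; window check -0.5 ≤ -0.11146 < 0.3 is true → IN Λ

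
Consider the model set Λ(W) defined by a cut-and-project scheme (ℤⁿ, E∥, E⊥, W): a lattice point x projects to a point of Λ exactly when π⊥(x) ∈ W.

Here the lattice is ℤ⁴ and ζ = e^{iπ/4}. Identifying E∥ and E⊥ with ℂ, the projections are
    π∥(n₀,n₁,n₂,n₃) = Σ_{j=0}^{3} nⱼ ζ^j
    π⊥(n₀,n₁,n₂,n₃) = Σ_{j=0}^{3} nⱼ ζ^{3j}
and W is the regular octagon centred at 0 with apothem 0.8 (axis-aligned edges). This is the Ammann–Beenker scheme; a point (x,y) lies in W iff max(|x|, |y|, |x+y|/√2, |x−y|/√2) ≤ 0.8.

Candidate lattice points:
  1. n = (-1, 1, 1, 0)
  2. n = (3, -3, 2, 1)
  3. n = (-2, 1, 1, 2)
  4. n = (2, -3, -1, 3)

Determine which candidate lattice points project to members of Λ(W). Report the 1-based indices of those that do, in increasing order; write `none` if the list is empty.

With ζ = e^{iπ/4} the internal vectors are ζ^0,ζ^3,ζ^6,ζ^9.
#1 (-1, 1, 1, 0): internal (-1.70711, -0.29289); octagon support 1.70711 vs apothem 0.8 → ∉ W
#2 (3, -3, 2, 1): internal (5.82843, -3.41421); octagon support 6.53553 vs apothem 0.8 → ∉ W
#3 (-2, 1, 1, 2): internal (-1.29289, 1.12132); octagon support 1.70711 vs apothem 0.8 → ∉ W
#4 (2, -3, -1, 3): internal (6.24264, 1.00000); octagon support 6.24264 vs apothem 0.8 → ∉ W

none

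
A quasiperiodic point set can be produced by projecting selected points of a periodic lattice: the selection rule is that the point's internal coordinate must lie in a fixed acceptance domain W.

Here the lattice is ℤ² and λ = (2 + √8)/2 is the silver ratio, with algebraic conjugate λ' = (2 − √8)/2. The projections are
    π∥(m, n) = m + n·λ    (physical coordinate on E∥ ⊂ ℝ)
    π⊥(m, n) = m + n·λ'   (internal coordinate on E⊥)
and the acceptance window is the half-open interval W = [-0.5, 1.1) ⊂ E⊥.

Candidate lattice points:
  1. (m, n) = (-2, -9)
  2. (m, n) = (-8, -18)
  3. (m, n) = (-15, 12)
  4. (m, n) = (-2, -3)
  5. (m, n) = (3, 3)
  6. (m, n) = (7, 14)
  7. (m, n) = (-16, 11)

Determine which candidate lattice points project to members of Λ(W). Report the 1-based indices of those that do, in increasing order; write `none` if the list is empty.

Compute λ' = (2−√8)/2 = -0.4142, so π⊥(m,n) = m -0.4142·n.
#1 (-2,-9): internal coord -2 + (-9)·λ' = +1.7279; +1.7279 ∉ [-0.5, 1.1) → out
#2 (-8,-18): internal coord -8 + (-18)·λ' = -0.5442; -0.5442 ∉ [-0.5, 1.1) → out
#3 (-15,12): internal coord -15 + (12)·λ' = -19.9706; -19.9706 ∉ [-0.5, 1.1) → out
#4 (-2,-3): internal coord -2 + (-3)·λ' = -0.7574; -0.7574 ∉ [-0.5, 1.1) → out
#5 (3,3): internal coord 3 + (3)·λ' = +1.7574; +1.7574 ∉ [-0.5, 1.1) → out
#6 (7,14): internal coord 7 + (14)·λ' = +1.2010; +1.2010 ∉ [-0.5, 1.1) → out
#7 (-16,11): internal coord -16 + (11)·λ' = -20.5563; -20.5563 ∉ [-0.5, 1.1) → out

none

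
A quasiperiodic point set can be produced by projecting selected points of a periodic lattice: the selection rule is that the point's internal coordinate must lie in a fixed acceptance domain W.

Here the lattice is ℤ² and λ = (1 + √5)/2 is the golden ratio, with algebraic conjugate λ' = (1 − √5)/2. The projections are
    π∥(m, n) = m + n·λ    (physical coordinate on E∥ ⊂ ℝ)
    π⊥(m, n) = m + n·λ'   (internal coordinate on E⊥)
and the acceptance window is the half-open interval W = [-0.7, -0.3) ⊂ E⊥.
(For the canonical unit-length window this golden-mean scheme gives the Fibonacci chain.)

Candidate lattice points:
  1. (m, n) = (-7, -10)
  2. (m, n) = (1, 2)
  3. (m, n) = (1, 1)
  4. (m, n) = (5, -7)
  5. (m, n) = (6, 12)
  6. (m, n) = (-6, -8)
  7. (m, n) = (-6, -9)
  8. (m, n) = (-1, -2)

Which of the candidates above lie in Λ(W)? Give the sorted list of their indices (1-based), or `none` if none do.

7

Compute λ' = (1−√5)/2 = -0.618034, so π⊥(m,n) = m -0.618034·n.
#1 (-7,-10): internal coord -7 + (-10)·λ' = -0.819660; -0.819660 ∉ [-0.7, -0.3) → out
#2 (1,2): internal coord 1 + (2)·λ' = -0.236068; -0.236068 ∉ [-0.7, -0.3) → out
#3 (1,1): internal coord 1 + (1)·λ' = +0.381966; +0.381966 ∉ [-0.7, -0.3) → out
#4 (5,-7): internal coord 5 + (-7)·λ' = +9.326238; +9.326238 ∉ [-0.7, -0.3) → out
#5 (6,12): internal coord 6 + (12)·λ' = -1.416408; -1.416408 ∉ [-0.7, -0.3) → out
#6 (-6,-8): internal coord -6 + (-8)·λ' = -1.055728; -1.055728 ∉ [-0.7, -0.3) → out
#7 (-6,-9): internal coord -6 + (-9)·λ' = -0.437694; -0.437694 ∈ [-0.7, -0.3) → IN Λ
#8 (-1,-2): internal coord -1 + (-2)·λ' = +0.236068; +0.236068 ∉ [-0.7, -0.3) → out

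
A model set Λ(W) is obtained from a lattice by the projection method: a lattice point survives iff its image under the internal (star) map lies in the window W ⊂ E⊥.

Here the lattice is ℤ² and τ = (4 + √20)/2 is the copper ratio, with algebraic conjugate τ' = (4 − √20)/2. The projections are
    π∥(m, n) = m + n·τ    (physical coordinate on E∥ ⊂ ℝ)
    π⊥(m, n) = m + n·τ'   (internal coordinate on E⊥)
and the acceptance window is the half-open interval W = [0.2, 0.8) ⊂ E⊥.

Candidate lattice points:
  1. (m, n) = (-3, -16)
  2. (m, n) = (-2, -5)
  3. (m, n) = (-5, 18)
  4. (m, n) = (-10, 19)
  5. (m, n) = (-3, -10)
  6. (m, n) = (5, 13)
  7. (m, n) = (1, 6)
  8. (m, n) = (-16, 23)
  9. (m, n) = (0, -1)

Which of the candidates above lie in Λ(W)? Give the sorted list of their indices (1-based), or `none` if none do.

1, 9

Numerically τ ≈ 4.23607 and τ' = −1/τ ≈ -0.23607.
candidate 1: (m,n)=(-3,-16) → π∥ = -3-16·τ ≈ -70.77709, π⊥ = -3-16·τ' ≈ 0.77709 ∈ [0.2, 0.8) ⇒ IN Λ
candidate 2: (m,n)=(-2,-5) → π∥ = -2-5·τ ≈ -23.18034, π⊥ = -2-5·τ' ≈ -0.81966 ∉ [0.2, 0.8) ⇒ out
candidate 3: (m,n)=(-5,18) → π∥ = -5+18·τ ≈ 71.24922, π⊥ = -5+18·τ' ≈ -9.24922 ∉ [0.2, 0.8) ⇒ out
candidate 4: (m,n)=(-10,19) → π∥ = -10+19·τ ≈ 70.48529, π⊥ = -10+19·τ' ≈ -14.48529 ∉ [0.2, 0.8) ⇒ out
candidate 5: (m,n)=(-3,-10) → π∥ = -3-10·τ ≈ -45.36068, π⊥ = -3-10·τ' ≈ -0.63932 ∉ [0.2, 0.8) ⇒ out
candidate 6: (m,n)=(5,13) → π∥ = 5+13·τ ≈ 60.06888, π⊥ = 5+13·τ' ≈ 1.93112 ∉ [0.2, 0.8) ⇒ out
candidate 7: (m,n)=(1,6) → π∥ = 1+6·τ ≈ 26.41641, π⊥ = 1+6·τ' ≈ -0.41641 ∉ [0.2, 0.8) ⇒ out
candidate 8: (m,n)=(-16,23) → π∥ = -16+23·τ ≈ 81.42956, π⊥ = -16+23·τ' ≈ -21.42956 ∉ [0.2, 0.8) ⇒ out
candidate 9: (m,n)=(0,-1) → π∥ = 0-1·τ ≈ -4.23607, π⊥ = 0-1·τ' ≈ 0.23607 ∈ [0.2, 0.8) ⇒ IN Λ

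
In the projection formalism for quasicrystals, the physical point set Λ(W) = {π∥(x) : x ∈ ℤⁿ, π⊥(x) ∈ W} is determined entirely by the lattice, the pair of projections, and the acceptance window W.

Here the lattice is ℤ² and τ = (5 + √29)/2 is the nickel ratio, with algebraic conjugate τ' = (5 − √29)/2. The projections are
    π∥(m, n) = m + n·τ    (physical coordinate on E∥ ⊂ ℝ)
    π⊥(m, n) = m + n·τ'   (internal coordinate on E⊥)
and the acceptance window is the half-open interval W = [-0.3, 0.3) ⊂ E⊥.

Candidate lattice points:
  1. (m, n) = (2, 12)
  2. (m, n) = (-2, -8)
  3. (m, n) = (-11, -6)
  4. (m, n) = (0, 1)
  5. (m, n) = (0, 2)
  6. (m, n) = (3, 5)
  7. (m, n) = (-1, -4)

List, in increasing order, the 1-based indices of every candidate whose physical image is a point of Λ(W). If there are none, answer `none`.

4, 7

Numerically τ ≈ 5.19258 and τ' = −1/τ ≈ -0.19258.
#1 (2,12): internal coord 2 + (12)·τ' = -0.31099; -0.31099 ∉ [-0.3, 0.3) → out
#2 (-2,-8): internal coord -2 + (-8)·τ' = -0.45934; -0.45934 ∉ [-0.3, 0.3) → out
#3 (-11,-6): internal coord -11 + (-6)·τ' = -9.84451; -9.84451 ∉ [-0.3, 0.3) → out
#4 (0,1): internal coord 0 + (1)·τ' = -0.19258; -0.19258 ∈ [-0.3, 0.3) → IN Λ
#5 (0,2): internal coord 0 + (2)·τ' = -0.38516; -0.38516 ∉ [-0.3, 0.3) → out
#6 (3,5): internal coord 3 + (5)·τ' = +2.03709; +2.03709 ∉ [-0.3, 0.3) → out
#7 (-1,-4): internal coord -1 + (-4)·τ' = -0.22967; -0.22967 ∈ [-0.3, 0.3) → IN Λ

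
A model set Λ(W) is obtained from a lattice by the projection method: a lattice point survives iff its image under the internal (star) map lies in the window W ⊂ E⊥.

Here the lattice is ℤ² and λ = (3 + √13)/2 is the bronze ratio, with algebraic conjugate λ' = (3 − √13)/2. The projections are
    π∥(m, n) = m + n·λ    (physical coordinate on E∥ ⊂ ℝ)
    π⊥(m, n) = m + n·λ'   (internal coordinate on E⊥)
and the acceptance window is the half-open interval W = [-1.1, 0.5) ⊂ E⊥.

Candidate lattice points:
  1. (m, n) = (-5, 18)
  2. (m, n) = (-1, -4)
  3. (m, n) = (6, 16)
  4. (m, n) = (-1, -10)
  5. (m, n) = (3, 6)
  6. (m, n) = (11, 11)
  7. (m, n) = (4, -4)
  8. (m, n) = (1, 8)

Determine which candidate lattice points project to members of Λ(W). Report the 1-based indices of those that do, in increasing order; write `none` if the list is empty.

λ' = (3−√13)/2 ≈ -0.302776.
candidate 1: (m,n)=(-5,18) → π∥ = -5+18·λ ≈ 54.449961, π⊥ = -5+18·λ' ≈ -10.449961 ∉ [-1.1, 0.5) ⇒ out
candidate 2: (m,n)=(-1,-4) → π∥ = -1-4·λ ≈ -14.211103, π⊥ = -1-4·λ' ≈ 0.211103 ∈ [-1.1, 0.5) ⇒ IN Λ
candidate 3: (m,n)=(6,16) → π∥ = 6+16·λ ≈ 58.844410, π⊥ = 6+16·λ' ≈ 1.155590 ∉ [-1.1, 0.5) ⇒ out
candidate 4: (m,n)=(-1,-10) → π∥ = -1-10·λ ≈ -34.027756, π⊥ = -1-10·λ' ≈ 2.027756 ∉ [-1.1, 0.5) ⇒ out
candidate 5: (m,n)=(3,6) → π∥ = 3+6·λ ≈ 22.816654, π⊥ = 3+6·λ' ≈ 1.183346 ∉ [-1.1, 0.5) ⇒ out
candidate 6: (m,n)=(11,11) → π∥ = 11+11·λ ≈ 47.330532, π⊥ = 11+11·λ' ≈ 7.669468 ∉ [-1.1, 0.5) ⇒ out
candidate 7: (m,n)=(4,-4) → π∥ = 4-4·λ ≈ -9.211103, π⊥ = 4-4·λ' ≈ 5.211103 ∉ [-1.1, 0.5) ⇒ out
candidate 8: (m,n)=(1,8) → π∥ = 1+8·λ ≈ 27.422205, π⊥ = 1+8·λ' ≈ -1.422205 ∉ [-1.1, 0.5) ⇒ out

2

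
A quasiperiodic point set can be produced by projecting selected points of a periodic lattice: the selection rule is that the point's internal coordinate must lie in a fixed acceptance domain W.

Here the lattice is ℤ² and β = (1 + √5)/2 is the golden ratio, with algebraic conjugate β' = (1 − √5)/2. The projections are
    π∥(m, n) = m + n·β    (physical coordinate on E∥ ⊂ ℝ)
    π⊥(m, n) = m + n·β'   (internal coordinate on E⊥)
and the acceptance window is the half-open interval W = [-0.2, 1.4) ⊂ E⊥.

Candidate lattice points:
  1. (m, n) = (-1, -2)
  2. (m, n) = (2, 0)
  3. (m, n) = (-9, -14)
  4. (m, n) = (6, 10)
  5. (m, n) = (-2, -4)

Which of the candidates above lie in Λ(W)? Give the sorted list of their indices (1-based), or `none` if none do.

Compute β' = (1−√5)/2 = -0.618034, so π⊥(m,n) = m -0.618034·n.
#1 (-1,-2): internal coord -1 + (-2)·β' = +0.236068; +0.236068 ∈ [-0.2, 1.4) → IN Λ
#2 (2,0): internal coord 2 + (0)·β' = +2.000000; +2.000000 ∉ [-0.2, 1.4) → out
#3 (-9,-14): internal coord -9 + (-14)·β' = -0.347524; -0.347524 ∉ [-0.2, 1.4) → out
#4 (6,10): internal coord 6 + (10)·β' = -0.180340; -0.180340 ∈ [-0.2, 1.4) → IN Λ
#5 (-2,-4): internal coord -2 + (-4)·β' = +0.472136; +0.472136 ∈ [-0.2, 1.4) → IN Λ

1, 4, 5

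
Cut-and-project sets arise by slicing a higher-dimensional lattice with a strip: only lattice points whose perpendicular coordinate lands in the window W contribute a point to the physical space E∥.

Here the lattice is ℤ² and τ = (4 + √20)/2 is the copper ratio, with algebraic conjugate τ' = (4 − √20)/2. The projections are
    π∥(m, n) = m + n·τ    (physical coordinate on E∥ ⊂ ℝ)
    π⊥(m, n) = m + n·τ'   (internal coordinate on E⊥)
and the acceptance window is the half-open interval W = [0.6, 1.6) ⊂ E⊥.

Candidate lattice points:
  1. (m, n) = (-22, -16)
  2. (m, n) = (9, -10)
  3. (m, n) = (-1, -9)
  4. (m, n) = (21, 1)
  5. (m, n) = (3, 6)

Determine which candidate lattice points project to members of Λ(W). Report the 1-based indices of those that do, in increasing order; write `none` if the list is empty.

Compute τ' = (4−√20)/2 = -0.2361, so π⊥(m,n) = m -0.2361·n.
#1 (-22,-16): internal coord -22 + (-16)·τ' = -18.2229; -18.2229 ∉ [0.6, 1.6) → out
#2 (9,-10): internal coord 9 + (-10)·τ' = +11.3607; +11.3607 ∉ [0.6, 1.6) → out
#3 (-1,-9): internal coord -1 + (-9)·τ' = +1.1246; +1.1246 ∈ [0.6, 1.6) → IN Λ
#4 (21,1): internal coord 21 + (1)·τ' = +20.7639; +20.7639 ∉ [0.6, 1.6) → out
#5 (3,6): internal coord 3 + (6)·τ' = +1.5836; +1.5836 ∈ [0.6, 1.6) → IN Λ

3, 5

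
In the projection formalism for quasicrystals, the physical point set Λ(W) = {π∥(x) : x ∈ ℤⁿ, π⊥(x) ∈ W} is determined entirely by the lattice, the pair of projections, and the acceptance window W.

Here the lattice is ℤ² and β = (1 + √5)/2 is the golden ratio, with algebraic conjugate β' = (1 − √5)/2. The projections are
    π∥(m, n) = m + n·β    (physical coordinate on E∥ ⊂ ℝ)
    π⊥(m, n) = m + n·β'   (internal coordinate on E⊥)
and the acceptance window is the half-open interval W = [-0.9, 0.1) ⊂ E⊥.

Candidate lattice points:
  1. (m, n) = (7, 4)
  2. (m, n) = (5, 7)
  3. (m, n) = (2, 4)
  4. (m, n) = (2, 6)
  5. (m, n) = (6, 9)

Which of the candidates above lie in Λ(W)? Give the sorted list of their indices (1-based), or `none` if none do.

3

Compute β' = (1−√5)/2 = -0.618034, so π⊥(m,n) = m -0.618034·n.
[1] lift (7,4): star map gives 4.527864; window check -0.9 ≤ 4.527864 < 0.1 is false → out
[2] lift (5,7): star map gives 0.673762; window check -0.9 ≤ 0.673762 < 0.1 is false → out
[3] lift (2,4): star map gives -0.472136; window check -0.9 ≤ -0.472136 < 0.1 is true → IN Λ
[4] lift (2,6): star map gives -1.708204; window check -0.9 ≤ -1.708204 < 0.1 is false → out
[5] lift (6,9): star map gives 0.437694; window check -0.9 ≤ 0.437694 < 0.1 is false → out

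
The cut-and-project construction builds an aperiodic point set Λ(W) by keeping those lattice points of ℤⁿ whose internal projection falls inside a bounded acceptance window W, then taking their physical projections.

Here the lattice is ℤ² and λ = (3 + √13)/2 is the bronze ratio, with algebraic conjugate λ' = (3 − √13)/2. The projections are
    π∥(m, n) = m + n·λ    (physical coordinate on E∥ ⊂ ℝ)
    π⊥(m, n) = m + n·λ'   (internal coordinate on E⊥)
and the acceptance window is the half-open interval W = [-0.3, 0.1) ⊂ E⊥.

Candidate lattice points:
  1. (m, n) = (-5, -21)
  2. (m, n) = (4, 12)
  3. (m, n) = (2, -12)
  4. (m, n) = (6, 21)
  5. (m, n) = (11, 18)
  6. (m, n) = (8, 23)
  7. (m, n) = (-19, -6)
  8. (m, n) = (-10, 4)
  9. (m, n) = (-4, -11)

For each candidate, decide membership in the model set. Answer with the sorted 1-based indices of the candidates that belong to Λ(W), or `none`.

none

λ' = (3−√13)/2 ≈ -0.302776.
[1] lift (-5,-21): star map gives 1.358288; window check -0.3 ≤ 1.358288 < 0.1 is false → out
[2] lift (4,12): star map gives 0.366692; window check -0.3 ≤ 0.366692 < 0.1 is false → out
[3] lift (2,-12): star map gives 5.633308; window check -0.3 ≤ 5.633308 < 0.1 is false → out
[4] lift (6,21): star map gives -0.358288; window check -0.3 ≤ -0.358288 < 0.1 is false → out
[5] lift (11,18): star map gives 5.550039; window check -0.3 ≤ 5.550039 < 0.1 is false → out
[6] lift (8,23): star map gives 1.036160; window check -0.3 ≤ 1.036160 < 0.1 is false → out
[7] lift (-19,-6): star map gives -17.183346; window check -0.3 ≤ -17.183346 < 0.1 is false → out
[8] lift (-10,4): star map gives -11.211103; window check -0.3 ≤ -11.211103 < 0.1 is false → out
[9] lift (-4,-11): star map gives -0.669468; window check -0.3 ≤ -0.669468 < 0.1 is false → out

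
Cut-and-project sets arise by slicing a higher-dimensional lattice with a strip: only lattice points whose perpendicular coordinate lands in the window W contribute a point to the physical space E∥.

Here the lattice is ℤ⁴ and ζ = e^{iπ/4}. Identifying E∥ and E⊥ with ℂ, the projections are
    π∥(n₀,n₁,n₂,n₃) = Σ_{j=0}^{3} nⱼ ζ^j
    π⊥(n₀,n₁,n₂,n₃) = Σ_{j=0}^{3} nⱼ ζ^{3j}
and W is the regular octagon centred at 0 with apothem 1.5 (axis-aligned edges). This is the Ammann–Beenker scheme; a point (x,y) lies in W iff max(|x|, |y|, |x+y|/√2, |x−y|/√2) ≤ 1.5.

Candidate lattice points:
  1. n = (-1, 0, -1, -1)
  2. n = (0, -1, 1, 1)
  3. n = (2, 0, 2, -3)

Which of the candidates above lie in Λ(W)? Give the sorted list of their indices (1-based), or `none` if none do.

With ζ = e^{iπ/4} the internal vectors are ζ^0,ζ^3,ζ^6,ζ^9.
#1 (-1, 0, -1, -1): internal (-1.7071, 0.2929); octagon support 1.7071 vs apothem 1.5 → ∉ W
#2 (0, -1, 1, 1): internal (1.4142, -1.0000); octagon support 1.7071 vs apothem 1.5 → ∉ W
#3 (2, 0, 2, -3): internal (-0.1213, -4.1213); octagon support 4.1213 vs apothem 1.5 → ∉ W

none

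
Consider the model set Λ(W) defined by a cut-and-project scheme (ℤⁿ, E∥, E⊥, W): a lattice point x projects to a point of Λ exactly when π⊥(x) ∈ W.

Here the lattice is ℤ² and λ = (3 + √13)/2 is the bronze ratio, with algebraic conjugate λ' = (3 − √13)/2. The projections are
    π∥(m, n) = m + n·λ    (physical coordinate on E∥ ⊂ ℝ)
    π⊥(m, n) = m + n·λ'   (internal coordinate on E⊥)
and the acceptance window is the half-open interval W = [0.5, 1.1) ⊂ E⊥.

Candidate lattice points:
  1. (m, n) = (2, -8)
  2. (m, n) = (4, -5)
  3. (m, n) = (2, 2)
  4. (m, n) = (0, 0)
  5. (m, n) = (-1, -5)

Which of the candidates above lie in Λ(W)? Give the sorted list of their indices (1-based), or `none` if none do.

5

Numerically λ ≈ 3.3028 and λ' = −1/λ ≈ -0.3028.
#1 (2,-8): internal coord 2 + (-8)·λ' = +4.4222; +4.4222 ∉ [0.5, 1.1) → out
#2 (4,-5): internal coord 4 + (-5)·λ' = +5.5139; +5.5139 ∉ [0.5, 1.1) → out
#3 (2,2): internal coord 2 + (2)·λ' = +1.3944; +1.3944 ∉ [0.5, 1.1) → out
#4 (0,0): internal coord 0 + (0)·λ' = +0.0000; +0.0000 ∉ [0.5, 1.1) → out
#5 (-1,-5): internal coord -1 + (-5)·λ' = +0.5139; +0.5139 ∈ [0.5, 1.1) → IN Λ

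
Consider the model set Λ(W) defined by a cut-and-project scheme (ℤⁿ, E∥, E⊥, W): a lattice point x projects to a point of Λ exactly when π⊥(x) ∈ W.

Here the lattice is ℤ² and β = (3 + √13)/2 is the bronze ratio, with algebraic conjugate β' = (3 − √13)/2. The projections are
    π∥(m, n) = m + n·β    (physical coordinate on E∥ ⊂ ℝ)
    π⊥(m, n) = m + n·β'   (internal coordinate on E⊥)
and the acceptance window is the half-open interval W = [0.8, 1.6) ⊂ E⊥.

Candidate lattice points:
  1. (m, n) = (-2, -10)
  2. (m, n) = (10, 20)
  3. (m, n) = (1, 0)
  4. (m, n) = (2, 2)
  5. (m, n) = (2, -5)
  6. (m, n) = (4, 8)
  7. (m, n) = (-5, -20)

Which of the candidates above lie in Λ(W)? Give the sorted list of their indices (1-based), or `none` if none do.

β' = (3−√13)/2 ≈ -0.30278.
#1 (-2,-10): internal coord -2 + (-10)·β' = +1.02776; +1.02776 ∈ [0.8, 1.6) → IN Λ
#2 (10,20): internal coord 10 + (20)·β' = +3.94449; +3.94449 ∉ [0.8, 1.6) → out
#3 (1,0): internal coord 1 + (0)·β' = +1.00000; +1.00000 ∈ [0.8, 1.6) → IN Λ
#4 (2,2): internal coord 2 + (2)·β' = +1.39445; +1.39445 ∈ [0.8, 1.6) → IN Λ
#5 (2,-5): internal coord 2 + (-5)·β' = +3.51388; +3.51388 ∉ [0.8, 1.6) → out
#6 (4,8): internal coord 4 + (8)·β' = +1.57779; +1.57779 ∈ [0.8, 1.6) → IN Λ
#7 (-5,-20): internal coord -5 + (-20)·β' = +1.05551; +1.05551 ∈ [0.8, 1.6) → IN Λ

1, 3, 4, 6, 7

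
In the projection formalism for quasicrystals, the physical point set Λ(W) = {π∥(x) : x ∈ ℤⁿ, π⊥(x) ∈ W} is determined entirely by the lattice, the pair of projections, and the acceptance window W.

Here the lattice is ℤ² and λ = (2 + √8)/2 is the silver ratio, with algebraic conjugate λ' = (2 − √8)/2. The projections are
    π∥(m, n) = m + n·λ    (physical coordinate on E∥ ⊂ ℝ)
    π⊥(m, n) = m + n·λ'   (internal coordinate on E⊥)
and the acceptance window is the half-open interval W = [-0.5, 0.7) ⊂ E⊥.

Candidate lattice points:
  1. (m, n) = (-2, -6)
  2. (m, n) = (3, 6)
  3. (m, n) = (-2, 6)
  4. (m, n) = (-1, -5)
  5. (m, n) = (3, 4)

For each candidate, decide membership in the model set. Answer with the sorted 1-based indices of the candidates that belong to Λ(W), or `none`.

1, 2

Compute λ' = (2−√8)/2 = -0.4142, so π⊥(m,n) = m -0.4142·n.
#1 (-2,-6): internal coord -2 + (-6)·λ' = +0.4853; +0.4853 ∈ [-0.5, 0.7) → IN Λ
#2 (3,6): internal coord 3 + (6)·λ' = +0.5147; +0.5147 ∈ [-0.5, 0.7) → IN Λ
#3 (-2,6): internal coord -2 + (6)·λ' = -4.4853; -4.4853 ∉ [-0.5, 0.7) → out
#4 (-1,-5): internal coord -1 + (-5)·λ' = +1.0711; +1.0711 ∉ [-0.5, 0.7) → out
#5 (3,4): internal coord 3 + (4)·λ' = +1.3431; +1.3431 ∉ [-0.5, 0.7) → out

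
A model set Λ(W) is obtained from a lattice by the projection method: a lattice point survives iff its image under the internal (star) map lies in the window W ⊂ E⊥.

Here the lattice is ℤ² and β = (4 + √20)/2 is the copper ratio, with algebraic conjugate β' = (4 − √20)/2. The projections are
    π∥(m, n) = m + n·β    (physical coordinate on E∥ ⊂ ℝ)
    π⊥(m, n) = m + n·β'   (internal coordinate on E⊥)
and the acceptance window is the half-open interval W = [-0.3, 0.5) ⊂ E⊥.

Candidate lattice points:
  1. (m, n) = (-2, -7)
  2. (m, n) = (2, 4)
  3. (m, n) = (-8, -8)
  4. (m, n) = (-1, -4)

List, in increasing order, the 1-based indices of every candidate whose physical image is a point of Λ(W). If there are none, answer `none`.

4

Compute β' = (4−√20)/2 = -0.2361, so π⊥(m,n) = m -0.2361·n.
#1 (-2,-7): internal coord -2 + (-7)·β' = -0.3475; -0.3475 ∉ [-0.3, 0.5) → out
#2 (2,4): internal coord 2 + (4)·β' = +1.0557; +1.0557 ∉ [-0.3, 0.5) → out
#3 (-8,-8): internal coord -8 + (-8)·β' = -6.1115; -6.1115 ∉ [-0.3, 0.5) → out
#4 (-1,-4): internal coord -1 + (-4)·β' = -0.0557; -0.0557 ∈ [-0.3, 0.5) → IN Λ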